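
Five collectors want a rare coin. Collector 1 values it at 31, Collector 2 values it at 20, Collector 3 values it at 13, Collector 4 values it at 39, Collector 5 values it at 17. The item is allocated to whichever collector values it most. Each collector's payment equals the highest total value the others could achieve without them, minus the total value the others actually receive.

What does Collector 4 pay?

31

Collector 4 has the highest value and receives the item.
Without Collector 4, the item would go to the next-highest value, 31, so the others could achieve 31.
With Collector 4 present and winning, the others receive nothing, so their total is 0.
Payment = 31 - 0 = 31.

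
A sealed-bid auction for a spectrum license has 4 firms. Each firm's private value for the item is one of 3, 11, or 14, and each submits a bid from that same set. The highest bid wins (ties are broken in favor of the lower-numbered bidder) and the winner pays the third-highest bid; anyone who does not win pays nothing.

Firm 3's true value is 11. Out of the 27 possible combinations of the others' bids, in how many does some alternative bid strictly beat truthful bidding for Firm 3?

Others bid (3, 3, 14): truth gives 0; bid 14 gives 8 > 0. Violating.
Others bid (3, 11, 3): truth gives 0; bid 14 gives 8 > 0. Violating.
Others bid (11, 3, 3): truth gives 0; bid 14 gives 8 > 0. Violating.
Others bid (3, 3, 3): truth gives 8; no alternative beats it.
Others bid (3, 3, 11): truth gives 8; no alternative beats it.
(Checking all 27 profiles: 3 have a profitable deviation, 24 do not.)

3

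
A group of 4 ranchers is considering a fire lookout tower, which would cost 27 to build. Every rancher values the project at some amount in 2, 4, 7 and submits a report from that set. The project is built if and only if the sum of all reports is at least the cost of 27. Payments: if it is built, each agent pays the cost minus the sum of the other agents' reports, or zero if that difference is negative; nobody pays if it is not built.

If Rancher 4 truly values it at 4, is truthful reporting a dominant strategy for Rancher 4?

Yes

Check each profile of the others' reports and compare truth against every alternative report.
Others report (2, 2, 2): truth gives 0, best alternative gives 0.
Others report (2, 2, 4): truth gives 0, best alternative gives 0.
Others report (2, 2, 7): truth gives 0, best alternative gives 0.
Others report (2, 4, 2): truth gives 0, best alternative gives 0.
Others report (2, 4, 4): truth gives 0, best alternative gives 0.
Others report (2, 4, 7): truth gives 0, best alternative gives 0.
(Remaining 21 profiles checked similarly; truth is weakly best in each.)
In every case the truthful report is at least as good as any alternative, so it is a dominant strategy.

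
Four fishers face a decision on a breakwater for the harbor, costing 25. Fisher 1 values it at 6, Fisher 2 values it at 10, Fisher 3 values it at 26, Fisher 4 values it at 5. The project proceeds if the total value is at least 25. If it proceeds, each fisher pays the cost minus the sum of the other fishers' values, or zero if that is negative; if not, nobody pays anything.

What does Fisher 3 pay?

4

Total value 47 ≥ cost 25, so the project is built.
The other fishers' values sum to 21.
Cost minus that sum is 25 - 21 = 4.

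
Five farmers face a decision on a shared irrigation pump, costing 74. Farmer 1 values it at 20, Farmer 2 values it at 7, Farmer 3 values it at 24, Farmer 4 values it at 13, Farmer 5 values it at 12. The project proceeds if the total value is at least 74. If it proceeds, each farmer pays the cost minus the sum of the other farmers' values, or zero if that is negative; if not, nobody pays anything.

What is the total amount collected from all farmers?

Total value 76 ≥ cost 74, so it is built.
Farmer 1: others sum to 56; max(0, 74 - 56) = 18.
Farmer 2: others sum to 69; max(0, 74 - 69) = 5.
Farmer 3: others sum to 52; max(0, 74 - 52) = 22.
Farmer 4: others sum to 63; max(0, 74 - 63) = 11.
Farmer 5: others sum to 64; max(0, 74 - 64) = 10.
Total collected = 18 + 5 + 22 + 11 + 10 = 66.

66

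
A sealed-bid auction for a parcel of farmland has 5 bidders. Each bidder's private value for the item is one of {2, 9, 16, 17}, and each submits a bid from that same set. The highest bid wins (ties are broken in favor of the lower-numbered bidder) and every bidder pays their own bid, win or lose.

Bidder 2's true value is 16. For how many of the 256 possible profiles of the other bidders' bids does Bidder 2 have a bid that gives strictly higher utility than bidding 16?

210

Others bid (2, 2, 2, 2): truth gives 0; bid 9 gives 7 > 0. Violating.
Others bid (2, 2, 2, 9): truth gives 0; bid 9 gives 7 > 0. Violating.
Others bid (2, 2, 2, 17): truth gives -16; bid 17 gives -1 > -16. Violating.
Others bid (2, 2, 9, 2): truth gives 0; bid 9 gives 7 > 0. Violating.
Others bid (2, 2, 2, 16): truth gives 0; no alternative beats it.
Others bid (2, 2, 9, 16): truth gives 0; no alternative beats it.
(Checking all 256 profiles: 210 have a profitable deviation, 46 do not.)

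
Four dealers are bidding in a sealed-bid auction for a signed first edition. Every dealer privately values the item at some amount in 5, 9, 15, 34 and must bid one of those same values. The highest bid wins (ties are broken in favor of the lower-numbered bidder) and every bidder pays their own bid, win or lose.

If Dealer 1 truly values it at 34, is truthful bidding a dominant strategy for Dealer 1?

Consider the case where Dealer 2 bids 5, Dealer 3 bids 5 and Dealer 4 bids 5.
Truthful bid 34: wins, pays 34, utility 34 - 34 = 0.
Bid 5 instead: wins, pays 5, utility 34 - 5 = 29.
Since 29 > 0, bidding 5 is strictly better here, so truthful bidding is not dominant.

No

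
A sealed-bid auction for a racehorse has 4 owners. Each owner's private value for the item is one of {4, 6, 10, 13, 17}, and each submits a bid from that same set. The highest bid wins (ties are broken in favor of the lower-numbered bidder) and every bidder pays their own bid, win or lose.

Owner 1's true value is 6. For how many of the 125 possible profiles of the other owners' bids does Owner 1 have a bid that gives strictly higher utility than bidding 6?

Others bid (4, 4, 4): truth gives 0; bid 4 gives 2 > 0. Violating.
Others bid (4, 4, 10): truth gives -6; bid 4 gives -4 > -6. Violating.
Others bid (4, 4, 13): truth gives -6; bid 4 gives -4 > -6. Violating.
Others bid (4, 4, 17): truth gives -6; bid 4 gives -4 > -6. Violating.
Others bid (4, 4, 6): truth gives 0; no alternative beats it.
Others bid (4, 6, 4): truth gives 0; no alternative beats it.
(Checking all 125 profiles: 118 have a profitable deviation, 7 do not.)

118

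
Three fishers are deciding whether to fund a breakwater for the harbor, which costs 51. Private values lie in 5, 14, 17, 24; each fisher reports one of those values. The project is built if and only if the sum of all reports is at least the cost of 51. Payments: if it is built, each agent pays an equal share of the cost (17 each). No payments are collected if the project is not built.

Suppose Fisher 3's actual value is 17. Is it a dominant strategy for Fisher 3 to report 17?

Yes

Check each profile of the others' reports and compare truth against every alternative report.
Others report (5, 5): truth gives 0, best alternative gives 0.
Others report (5, 14): truth gives 0, best alternative gives 0.
Others report (5, 17): truth gives 0, best alternative gives 0.
Others report (5, 24): truth gives 0, best alternative gives 0.
Others report (14, 5): truth gives 0, best alternative gives 0.
Others report (14, 14): truth gives 0, best alternative gives 0.
(Remaining 10 profiles checked similarly; truth is weakly best in each.)
In every case the truthful report is at least as good as any alternative, so it is a dominant strategy.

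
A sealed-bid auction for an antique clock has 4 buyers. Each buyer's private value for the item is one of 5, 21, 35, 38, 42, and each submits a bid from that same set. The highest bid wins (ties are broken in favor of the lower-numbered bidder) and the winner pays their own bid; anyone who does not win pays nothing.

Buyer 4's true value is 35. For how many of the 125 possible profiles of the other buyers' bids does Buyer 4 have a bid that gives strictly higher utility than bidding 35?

1

Others bid (5, 5, 5): truth gives 0; bid 21 gives 14 > 0. Violating.
Others bid (5, 5, 21): truth gives 0; no alternative beats it.
Others bid (5, 5, 35): truth gives 0; no alternative beats it.
(Checking all 125 profiles: 1 has a profitable deviation, 124 do not.)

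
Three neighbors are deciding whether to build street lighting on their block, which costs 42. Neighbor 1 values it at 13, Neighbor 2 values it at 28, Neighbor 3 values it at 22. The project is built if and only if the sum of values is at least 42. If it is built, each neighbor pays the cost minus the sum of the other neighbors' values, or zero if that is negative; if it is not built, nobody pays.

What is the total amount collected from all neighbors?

Total value 63 ≥ cost 42, so it is built.
Neighbor 1: others sum to 50; max(0, 42 - 50) = 0.
Neighbor 2: others sum to 35; max(0, 42 - 35) = 7.
Neighbor 3: others sum to 41; max(0, 42 - 41) = 1.
Total collected = 0 + 7 + 1 = 8.

8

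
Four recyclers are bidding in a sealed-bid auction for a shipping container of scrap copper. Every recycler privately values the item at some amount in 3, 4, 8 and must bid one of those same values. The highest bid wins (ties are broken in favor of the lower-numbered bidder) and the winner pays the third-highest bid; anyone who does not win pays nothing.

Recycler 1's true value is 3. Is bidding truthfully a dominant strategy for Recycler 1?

Check each profile of the others' bids and compare truth against every alternative bid.
Others bid (3, 4, 4): truth gives 0, best alternative gives -1.
Others bid (4, 3, 4): truth gives 0, best alternative gives -1.
Others bid (4, 4, 3): truth gives 0, best alternative gives -1.
Others bid (4, 4, 4): truth gives 0, best alternative gives -1.
Others bid (3, 3, 3): truth gives 0, best alternative gives 0.
Others bid (3, 3, 4): truth gives 0, best alternative gives 0.
(Remaining 21 profiles checked similarly; truth is weakly best in each.)
In every case the truthful bid is at least as good as any alternative, so it is a dominant strategy.

Yes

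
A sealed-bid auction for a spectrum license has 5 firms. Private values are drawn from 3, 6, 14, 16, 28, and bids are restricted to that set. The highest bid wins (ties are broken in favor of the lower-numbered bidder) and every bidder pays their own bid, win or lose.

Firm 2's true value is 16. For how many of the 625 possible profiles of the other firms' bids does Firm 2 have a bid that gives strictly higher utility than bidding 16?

Others bid (3, 3, 3, 3): truth gives 0; bid 6 gives 10 > 0. Violating.
Others bid (3, 3, 3, 6): truth gives 0; bid 6 gives 10 > 0. Violating.
Others bid (3, 3, 3, 14): truth gives 0; bid 14 gives 2 > 0. Violating.
Others bid (3, 3, 3, 28): truth gives -16; bid 3 gives -3 > -16. Violating.
Others bid (3, 3, 3, 16): truth gives 0; no alternative beats it.
Others bid (3, 3, 6, 16): truth gives 0; no alternative beats it.
(Checking all 625 profiles: 487 have a profitable deviation, 138 do not.)

487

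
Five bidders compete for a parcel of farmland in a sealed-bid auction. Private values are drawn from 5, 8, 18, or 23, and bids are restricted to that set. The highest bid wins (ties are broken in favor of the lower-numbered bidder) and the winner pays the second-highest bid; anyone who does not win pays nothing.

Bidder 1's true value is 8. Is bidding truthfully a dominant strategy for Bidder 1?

Check each profile of the others' bids and compare truth against every alternative bid.
Others bid (5, 5, 5, 5): truth gives 3, best alternative gives 3.
Others bid (5, 5, 5, 8): truth gives 0, best alternative gives 0.
Others bid (5, 5, 5, 18): truth gives 0, best alternative gives 0.
Others bid (5, 5, 5, 23): truth gives 0, best alternative gives 0.
Others bid (5, 5, 8, 5): truth gives 0, best alternative gives 0.
Others bid (5, 5, 8, 8): truth gives 0, best alternative gives 0.
(Remaining 250 profiles checked similarly; truth is weakly best in each.)
In every case the truthful bid is at least as good as any alternative, so it is a dominant strategy.

Yes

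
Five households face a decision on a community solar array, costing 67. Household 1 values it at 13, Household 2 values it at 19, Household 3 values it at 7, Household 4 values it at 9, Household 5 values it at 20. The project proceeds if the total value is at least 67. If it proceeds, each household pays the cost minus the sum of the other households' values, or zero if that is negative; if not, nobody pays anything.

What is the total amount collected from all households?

Total value 68 ≥ cost 67, so it is built.
Household 1: others sum to 55; max(0, 67 - 55) = 12.
Household 2: others sum to 49; max(0, 67 - 49) = 18.
Household 3: others sum to 61; max(0, 67 - 61) = 6.
Household 4: others sum to 59; max(0, 67 - 59) = 8.
Household 5: others sum to 48; max(0, 67 - 48) = 19.
Total collected = 12 + 18 + 6 + 8 + 19 = 63.

63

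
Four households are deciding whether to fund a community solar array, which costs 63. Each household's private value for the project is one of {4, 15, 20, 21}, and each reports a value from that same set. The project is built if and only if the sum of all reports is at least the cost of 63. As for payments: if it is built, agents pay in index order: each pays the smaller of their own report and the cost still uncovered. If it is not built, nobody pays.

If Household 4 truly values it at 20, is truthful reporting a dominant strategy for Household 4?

Yes

Check each profile of the others' reports and compare truth against every alternative report.
Others report (21, 21, 21): truth gives 20, best alternative gives 20.
Others report (20, 21, 21): truth gives 19, best alternative gives 19.
Others report (21, 20, 21): truth gives 19, best alternative gives 19.
Others report (21, 21, 20): truth gives 19, best alternative gives 19.
Others report (20, 20, 21): truth gives 18, best alternative gives 18.
Others report (20, 21, 20): truth gives 18, best alternative gives 18.
(Remaining 58 profiles checked similarly; truth is weakly best in each.)
In every case the truthful report is at least as good as any alternative, so it is a dominant strategy.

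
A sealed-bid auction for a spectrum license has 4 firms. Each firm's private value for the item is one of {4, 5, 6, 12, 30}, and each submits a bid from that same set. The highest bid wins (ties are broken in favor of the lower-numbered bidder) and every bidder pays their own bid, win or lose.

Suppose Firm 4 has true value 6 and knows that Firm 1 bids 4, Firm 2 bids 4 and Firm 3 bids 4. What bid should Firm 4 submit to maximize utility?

Bid 4: loses but pays 4, utility -4.
Bid 5: wins, pays 5, utility 6 - 5 = 1.
Bid 6: wins, pays 6, utility 6 - 6 = 0.
Bid 12: wins, pays 12, utility 6 - 12 = -6.
Bid 30: wins, pays 30, utility 6 - 30 = -24.
The best choice is 5 with utility 1.

5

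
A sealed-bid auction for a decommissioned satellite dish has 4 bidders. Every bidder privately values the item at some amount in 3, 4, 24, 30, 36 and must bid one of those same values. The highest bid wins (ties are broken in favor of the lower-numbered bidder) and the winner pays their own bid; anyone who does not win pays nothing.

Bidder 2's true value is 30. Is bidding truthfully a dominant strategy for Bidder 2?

Consider the case where Bidder 1 bids 3, Bidder 3 bids 3 and Bidder 4 bids 3.
Truthful bid 30: wins, pays 30, utility 30 - 30 = 0.
Bid 4 instead: wins, pays 4, utility 30 - 4 = 26.
Since 26 > 0, bidding 4 is strictly better here, so truthful bidding is not dominant.

No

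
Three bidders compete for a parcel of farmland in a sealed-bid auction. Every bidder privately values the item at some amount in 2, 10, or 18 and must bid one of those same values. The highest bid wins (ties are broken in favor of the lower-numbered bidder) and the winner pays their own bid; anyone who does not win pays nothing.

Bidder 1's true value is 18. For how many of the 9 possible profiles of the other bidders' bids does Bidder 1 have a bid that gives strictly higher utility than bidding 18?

4

Others bid (2, 2): truth gives 0; bid 2 gives 16 > 0. Violating.
Others bid (2, 10): truth gives 0; bid 10 gives 8 > 0. Violating.
Others bid (10, 2): truth gives 0; bid 10 gives 8 > 0. Violating.
Others bid (10, 10): truth gives 0; bid 10 gives 8 > 0. Violating.
Others bid (2, 18): truth gives 0; no alternative beats it.
Others bid (10, 18): truth gives 0; no alternative beats it.
(Checking all 9 profiles: 4 have a profitable deviation, 5 do not.)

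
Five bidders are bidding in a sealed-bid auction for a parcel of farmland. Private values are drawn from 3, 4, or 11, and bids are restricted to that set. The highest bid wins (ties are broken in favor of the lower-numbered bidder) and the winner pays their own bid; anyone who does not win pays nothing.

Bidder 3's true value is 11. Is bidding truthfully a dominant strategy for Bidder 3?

No

Consider the case where Bidder 1 bids 3, Bidder 2 bids 3, Bidder 4 bids 3 and Bidder 5 bids 3.
Truthful bid 11: wins, pays 11, utility 11 - 11 = 0.
Bid 4 instead: wins, pays 4, utility 11 - 4 = 7.
Since 7 > 0, bidding 4 is strictly better here, so truthful bidding is not dominant.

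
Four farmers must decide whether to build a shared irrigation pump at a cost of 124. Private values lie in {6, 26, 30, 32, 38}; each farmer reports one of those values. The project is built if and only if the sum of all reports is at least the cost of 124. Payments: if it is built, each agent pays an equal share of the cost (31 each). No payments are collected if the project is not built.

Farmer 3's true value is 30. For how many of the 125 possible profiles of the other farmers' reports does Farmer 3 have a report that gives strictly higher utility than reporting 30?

Others report (26, 30, 38): truth gives -1; report 6 gives 0 > -1. Violating.
Others report (26, 32, 38): truth gives -1; report 6 gives 0 > -1. Violating.
Others report (26, 38, 30): truth gives -1; report 6 gives 0 > -1. Violating.
Others report (26, 38, 32): truth gives -1; report 6 gives 0 > -1. Violating.
Others report (6, 6, 6): truth gives 0; no alternative beats it.
Others report (6, 6, 26): truth gives 0; no alternative beats it.
(Checking all 125 profiles: 38 have a profitable deviation, 87 do not.)

38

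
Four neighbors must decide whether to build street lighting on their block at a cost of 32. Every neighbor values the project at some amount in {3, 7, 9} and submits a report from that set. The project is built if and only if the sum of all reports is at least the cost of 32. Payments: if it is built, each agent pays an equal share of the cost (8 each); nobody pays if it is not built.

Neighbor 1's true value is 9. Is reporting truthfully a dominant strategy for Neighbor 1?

Check each profile of the others' reports and compare truth against every alternative report.
Others report (7, 7, 9): truth gives 1, best alternative gives 0.
Others report (7, 9, 7): truth gives 1, best alternative gives 0.
Others report (9, 7, 7): truth gives 1, best alternative gives 0.
Others report (7, 9, 9): truth gives 1, best alternative gives 1.
Others report (9, 7, 9): truth gives 1, best alternative gives 1.
Others report (9, 9, 7): truth gives 1, best alternative gives 1.
(Remaining 21 profiles checked similarly; truth is weakly best in each.)
In every case the truthful report is at least as good as any alternative, so it is a dominant strategy.

Yes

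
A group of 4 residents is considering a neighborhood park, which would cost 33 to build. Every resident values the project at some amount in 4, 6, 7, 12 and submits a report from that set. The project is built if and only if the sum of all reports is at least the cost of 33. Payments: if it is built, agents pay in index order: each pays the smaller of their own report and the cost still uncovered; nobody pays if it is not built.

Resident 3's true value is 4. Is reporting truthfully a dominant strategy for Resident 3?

Yes

Check each profile of the others' reports and compare truth against every alternative report.
Others report (4, 12, 12): truth gives 0, best alternative gives -2.
Others report (6, 12, 12): truth gives 0, best alternative gives -2.
Others report (7, 12, 12): truth gives 0, best alternative gives -2.
Others report (12, 4, 12): truth gives 0, best alternative gives -2.
Others report (12, 6, 12): truth gives 0, best alternative gives -2.
Others report (12, 7, 12): truth gives 0, best alternative gives -2.
(Remaining 58 profiles checked similarly; truth is weakly best in each.)
In every case the truthful report is at least as good as any alternative, so it is a dominant strategy.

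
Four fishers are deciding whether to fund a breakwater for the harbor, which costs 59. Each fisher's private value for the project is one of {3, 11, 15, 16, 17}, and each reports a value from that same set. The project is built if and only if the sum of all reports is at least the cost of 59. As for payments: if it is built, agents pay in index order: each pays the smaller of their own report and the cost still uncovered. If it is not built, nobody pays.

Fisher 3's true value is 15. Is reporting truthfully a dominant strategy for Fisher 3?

No

Consider the case where Fisher 1 reports 15, Fisher 2 reports 16 and Fisher 4 reports 17.
Truthful report 15: project built, pays 15, utility 15 - 15 = 0.
Report 11 instead: project built, pays 11, utility 15 - 11 = 4.
Since 4 > 0, reporting 11 is strictly better here, so truthful reporting is not dominant.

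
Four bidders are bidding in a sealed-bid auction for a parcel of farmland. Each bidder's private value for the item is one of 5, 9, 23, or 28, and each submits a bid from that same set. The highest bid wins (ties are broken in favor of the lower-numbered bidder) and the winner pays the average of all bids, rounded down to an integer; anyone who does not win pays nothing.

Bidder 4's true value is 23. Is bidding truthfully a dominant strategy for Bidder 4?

Consider the case where Bidder 1 bids 5, Bidder 2 bids 5 and Bidder 3 bids 5.
Truthful bid 23: wins, pays 9, utility 23 - 9 = 14.
Bid 9 instead: wins, pays 6, utility 23 - 6 = 17.
Since 17 > 14, bidding 9 is strictly better here, so truthful bidding is not dominant.

No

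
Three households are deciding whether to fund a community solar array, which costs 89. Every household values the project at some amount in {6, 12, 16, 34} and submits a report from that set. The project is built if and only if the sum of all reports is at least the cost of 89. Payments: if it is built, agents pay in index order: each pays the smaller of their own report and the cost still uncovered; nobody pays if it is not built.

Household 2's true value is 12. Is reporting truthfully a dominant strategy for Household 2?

Yes

Check each profile of the others' reports and compare truth against every alternative report.
Others report (6, 6): truth gives 0, best alternative gives 0.
Others report (6, 12): truth gives 0, best alternative gives 0.
Others report (6, 16): truth gives 0, best alternative gives 0.
Others report (6, 34): truth gives 0, best alternative gives 0.
Others report (12, 6): truth gives 0, best alternative gives 0.
Others report (12, 12): truth gives 0, best alternative gives 0.
(Remaining 10 profiles checked similarly; truth is weakly best in each.)
In every case the truthful report is at least as good as any alternative, so it is a dominant strategy.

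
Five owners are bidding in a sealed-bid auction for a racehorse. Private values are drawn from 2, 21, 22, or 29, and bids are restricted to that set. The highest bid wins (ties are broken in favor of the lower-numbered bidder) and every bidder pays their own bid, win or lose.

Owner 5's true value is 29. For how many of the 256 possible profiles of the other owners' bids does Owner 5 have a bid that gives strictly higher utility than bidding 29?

Others bid (2, 2, 2, 2): truth gives 0; bid 21 gives 8 > 0. Violating.
Others bid (2, 2, 2, 21): truth gives 0; bid 22 gives 7 > 0. Violating.
Others bid (2, 2, 2, 29): truth gives -29; bid 2 gives -2 > -29. Violating.
Others bid (2, 2, 21, 2): truth gives 0; bid 22 gives 7 > 0. Violating.
Others bid (2, 2, 2, 22): truth gives 0; no alternative beats it.
Others bid (2, 2, 21, 22): truth gives 0; no alternative beats it.
(Checking all 256 profiles: 191 have a profitable deviation, 65 do not.)

191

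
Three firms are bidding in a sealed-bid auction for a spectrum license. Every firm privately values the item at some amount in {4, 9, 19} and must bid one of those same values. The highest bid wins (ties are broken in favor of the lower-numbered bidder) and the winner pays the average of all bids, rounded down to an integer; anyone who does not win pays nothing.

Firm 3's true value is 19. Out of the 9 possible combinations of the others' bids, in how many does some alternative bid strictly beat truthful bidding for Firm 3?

Others bid (4, 4): truth gives 10; bid 9 gives 14 > 10. Violating.
Others bid (4, 9): truth gives 9; no alternative beats it.
Others bid (4, 19): truth gives 0; no alternative beats it.
(Checking all 9 profiles: 1 has a profitable deviation, 8 do not.)

1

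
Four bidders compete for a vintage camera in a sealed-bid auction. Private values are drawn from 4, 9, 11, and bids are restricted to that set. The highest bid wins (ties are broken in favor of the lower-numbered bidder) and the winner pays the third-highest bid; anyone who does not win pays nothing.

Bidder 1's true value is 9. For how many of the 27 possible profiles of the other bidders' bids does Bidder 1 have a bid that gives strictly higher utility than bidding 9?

3

Others bid (4, 4, 11): truth gives 0; bid 11 gives 5 > 0. Violating.
Others bid (4, 11, 4): truth gives 0; bid 11 gives 5 > 0. Violating.
Others bid (11, 4, 4): truth gives 0; bid 11 gives 5 > 0. Violating.
Others bid (4, 4, 4): truth gives 5; no alternative beats it.
Others bid (4, 4, 9): truth gives 5; no alternative beats it.
(Checking all 27 profiles: 3 have a profitable deviation, 24 do not.)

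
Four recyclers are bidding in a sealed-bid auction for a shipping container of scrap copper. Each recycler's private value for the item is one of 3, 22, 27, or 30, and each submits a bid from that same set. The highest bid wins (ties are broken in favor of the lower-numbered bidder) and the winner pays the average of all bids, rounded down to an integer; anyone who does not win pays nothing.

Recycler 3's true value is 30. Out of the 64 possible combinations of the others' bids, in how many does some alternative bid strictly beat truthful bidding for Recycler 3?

Others bid (3, 3, 3): truth gives 21; bid 22 gives 23 > 21. Violating.
Others bid (3, 3, 22): truth gives 16; bid 22 gives 18 > 16. Violating.
Others bid (3, 22, 3): truth gives 16; bid 27 gives 17 > 16. Violating.
Others bid (3, 22, 22): truth gives 11; bid 27 gives 12 > 11. Violating.
Others bid (3, 3, 27): truth gives 15; no alternative beats it.
Others bid (3, 3, 30): truth gives 14; no alternative beats it.
(Checking all 64 profiles: 11 have a profitable deviation, 53 do not.)

11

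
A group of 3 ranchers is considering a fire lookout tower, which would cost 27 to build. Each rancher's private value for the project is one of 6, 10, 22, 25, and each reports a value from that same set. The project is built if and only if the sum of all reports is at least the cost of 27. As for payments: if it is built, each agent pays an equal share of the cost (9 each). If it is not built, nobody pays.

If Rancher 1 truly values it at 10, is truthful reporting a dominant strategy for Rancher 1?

Consider the case where Rancher 2 reports 6 and Rancher 3 reports 6.
Truthful report 10: project not built, utility 0.
Report 22 instead: project built, pays 9, utility 10 - 9 = 1.
Since 1 > 0, reporting 22 is strictly better here, so truthful reporting is not dominant.

No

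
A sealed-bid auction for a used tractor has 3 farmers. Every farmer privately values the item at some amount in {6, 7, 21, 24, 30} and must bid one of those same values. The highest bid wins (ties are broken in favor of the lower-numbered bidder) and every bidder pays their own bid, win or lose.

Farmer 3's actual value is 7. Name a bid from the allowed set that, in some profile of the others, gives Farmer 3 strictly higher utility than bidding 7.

Suppose Farmer 1 bids 6 and Farmer 2 bids 7.
Bid 7: loses but pays 7, utility -7.
Bid 6: loses but pays 6, utility -6.
So bidding 6 beats truth here (-6 > -7).

6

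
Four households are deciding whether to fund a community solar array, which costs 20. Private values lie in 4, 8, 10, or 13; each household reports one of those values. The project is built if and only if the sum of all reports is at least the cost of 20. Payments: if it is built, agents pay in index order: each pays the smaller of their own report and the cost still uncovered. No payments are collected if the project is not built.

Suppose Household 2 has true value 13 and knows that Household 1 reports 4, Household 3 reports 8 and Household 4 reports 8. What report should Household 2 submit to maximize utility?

4

Report 4: project built, pays 4, utility 13 - 4 = 9.
Report 8: project built, pays 8, utility 13 - 8 = 5.
Report 10: project built, pays 10, utility 13 - 10 = 3.
Report 13: project built, pays 13, utility 13 - 13 = 0.
The best choice is 4 with utility 9.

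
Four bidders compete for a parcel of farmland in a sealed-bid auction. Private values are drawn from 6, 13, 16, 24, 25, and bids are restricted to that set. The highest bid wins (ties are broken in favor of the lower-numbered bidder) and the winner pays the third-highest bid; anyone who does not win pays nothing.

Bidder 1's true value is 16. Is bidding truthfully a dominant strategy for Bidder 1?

Consider the case where Bidder 2 bids 6, Bidder 3 bids 6 and Bidder 4 bids 24.
Truthful bid 16: loses, pays 0, utility 0.
Bid 24 instead: wins, pays 6, utility 16 - 6 = 10.
Since 10 > 0, bidding 24 is strictly better here, so truthful bidding is not dominant.

No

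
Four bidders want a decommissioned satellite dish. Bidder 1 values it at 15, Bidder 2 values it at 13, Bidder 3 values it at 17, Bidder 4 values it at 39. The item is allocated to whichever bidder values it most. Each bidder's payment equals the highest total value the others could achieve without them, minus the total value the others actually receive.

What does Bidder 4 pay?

Bidder 4 has the highest value and receives the item.
Without Bidder 4, the item would go to the next-highest value, 17, so the others could achieve 17.
With Bidder 4 present and winning, the others receive nothing, so their total is 0.
Payment = 17 - 0 = 17.

17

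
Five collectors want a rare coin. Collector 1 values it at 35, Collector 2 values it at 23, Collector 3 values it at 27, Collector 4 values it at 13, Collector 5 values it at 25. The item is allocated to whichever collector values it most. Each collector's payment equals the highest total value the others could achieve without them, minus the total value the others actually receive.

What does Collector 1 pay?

Collector 1 has the highest value and receives the item.
Without Collector 1, the item would go to the next-highest value, 27, so the others could achieve 27.
With Collector 1 present and winning, the others receive nothing, so their total is 0.
Payment = 27 - 0 = 27.

27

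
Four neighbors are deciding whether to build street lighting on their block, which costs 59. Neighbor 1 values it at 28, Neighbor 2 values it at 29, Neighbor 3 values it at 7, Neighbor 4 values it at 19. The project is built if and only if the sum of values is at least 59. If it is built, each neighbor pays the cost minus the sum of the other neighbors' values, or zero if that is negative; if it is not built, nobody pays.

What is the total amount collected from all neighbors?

Total value 83 ≥ cost 59, so it is built.
Neighbor 1: others sum to 55; max(0, 59 - 55) = 4.
Neighbor 2: others sum to 54; max(0, 59 - 54) = 5.
Neighbor 3: others sum to 76; max(0, 59 - 76) = 0.
Neighbor 4: others sum to 64; max(0, 59 - 64) = 0.
Total collected = 4 + 5 + 0 + 0 = 9.

9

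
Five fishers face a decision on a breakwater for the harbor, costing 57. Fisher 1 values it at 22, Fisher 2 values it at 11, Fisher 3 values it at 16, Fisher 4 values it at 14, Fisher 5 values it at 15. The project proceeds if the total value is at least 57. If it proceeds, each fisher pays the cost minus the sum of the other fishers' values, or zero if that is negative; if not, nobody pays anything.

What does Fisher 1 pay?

1

Total value 78 ≥ cost 57, so the project is built.
The other fishers' values sum to 56.
Cost minus that sum is 57 - 56 = 1.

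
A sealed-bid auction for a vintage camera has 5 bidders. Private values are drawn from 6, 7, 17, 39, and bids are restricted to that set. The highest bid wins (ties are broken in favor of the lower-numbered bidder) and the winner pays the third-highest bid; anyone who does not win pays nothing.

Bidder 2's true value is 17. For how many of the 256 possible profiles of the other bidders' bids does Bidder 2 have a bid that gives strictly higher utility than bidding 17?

Others bid (6, 6, 6, 39): truth gives 0; bid 39 gives 11 > 0. Violating.
Others bid (6, 6, 7, 39): truth gives 0; bid 39 gives 10 > 0. Violating.
Others bid (6, 6, 39, 6): truth gives 0; bid 39 gives 11 > 0. Violating.
Others bid (6, 6, 39, 7): truth gives 0; bid 39 gives 10 > 0. Violating.
Others bid (6, 6, 6, 6): truth gives 11; no alternative beats it.
Others bid (6, 6, 6, 7): truth gives 11; no alternative beats it.
(Checking all 256 profiles: 32 have a profitable deviation, 224 do not.)

32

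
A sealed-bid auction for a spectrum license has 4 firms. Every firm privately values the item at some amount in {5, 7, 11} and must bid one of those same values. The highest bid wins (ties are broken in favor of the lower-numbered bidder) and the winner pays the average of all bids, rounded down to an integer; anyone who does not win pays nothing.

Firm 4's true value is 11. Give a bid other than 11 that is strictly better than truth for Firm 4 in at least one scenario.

Suppose Firm 1 bids 5, Firm 2 bids 5 and Firm 3 bids 5.
Bid 11: wins, pays 6, utility 11 - 6 = 5.
Bid 7: wins, pays 5, utility 11 - 5 = 6.
So bidding 7 beats truth here (6 > 5).

7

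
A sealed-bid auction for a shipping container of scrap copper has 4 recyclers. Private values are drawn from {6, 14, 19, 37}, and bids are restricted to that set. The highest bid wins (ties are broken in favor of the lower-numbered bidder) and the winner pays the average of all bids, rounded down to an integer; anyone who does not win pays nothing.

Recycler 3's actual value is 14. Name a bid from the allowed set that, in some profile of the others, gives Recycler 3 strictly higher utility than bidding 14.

19

Suppose Recycler 1 bids 6, Recycler 2 bids 6 and Recycler 4 bids 19.
Bid 14: loses, pays 0, utility 0.
Bid 19: wins, pays 12, utility 14 - 12 = 2.
So bidding 19 beats truth here (2 > 0).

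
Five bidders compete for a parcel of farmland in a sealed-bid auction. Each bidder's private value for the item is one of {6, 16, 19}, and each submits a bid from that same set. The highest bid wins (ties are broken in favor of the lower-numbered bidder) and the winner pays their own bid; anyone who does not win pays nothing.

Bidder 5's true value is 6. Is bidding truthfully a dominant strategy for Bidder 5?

Check each profile of the others' bids and compare truth against every alternative bid.
Others bid (6, 6, 6, 6): truth gives 0, best alternative gives -10.
Others bid (6, 6, 6, 16): truth gives 0, best alternative gives 0.
Others bid (6, 6, 6, 19): truth gives 0, best alternative gives 0.
Others bid (6, 6, 16, 6): truth gives 0, best alternative gives 0.
Others bid (6, 6, 16, 16): truth gives 0, best alternative gives 0.
Others bid (6, 6, 16, 19): truth gives 0, best alternative gives 0.
(Remaining 75 profiles checked similarly; truth is weakly best in each.)
In every case the truthful bid is at least as good as any alternative, so it is a dominant strategy.

Yes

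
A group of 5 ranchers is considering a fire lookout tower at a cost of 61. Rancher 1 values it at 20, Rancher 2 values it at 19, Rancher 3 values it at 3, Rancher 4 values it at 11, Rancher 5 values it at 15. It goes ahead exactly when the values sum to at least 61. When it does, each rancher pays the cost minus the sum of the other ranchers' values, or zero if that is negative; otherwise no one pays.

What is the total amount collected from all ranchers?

Total value 68 ≥ cost 61, so it is built.
Rancher 1: others sum to 48; max(0, 61 - 48) = 13.
Rancher 2: others sum to 49; max(0, 61 - 49) = 12.
Rancher 3: others sum to 65; max(0, 61 - 65) = 0.
Rancher 4: others sum to 57; max(0, 61 - 57) = 4.
Rancher 5: others sum to 53; max(0, 61 - 53) = 8.
Total collected = 13 + 12 + 0 + 4 + 8 = 37.

37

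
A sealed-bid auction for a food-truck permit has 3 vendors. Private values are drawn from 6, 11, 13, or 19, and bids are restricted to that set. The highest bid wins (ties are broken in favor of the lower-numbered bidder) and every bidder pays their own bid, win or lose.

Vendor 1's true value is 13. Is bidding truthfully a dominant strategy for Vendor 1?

Consider the case where Vendor 2 bids 6 and Vendor 3 bids 6.
Truthful bid 13: wins, pays 13, utility 13 - 13 = 0.
Bid 6 instead: wins, pays 6, utility 13 - 6 = 7.
Since 7 > 0, bidding 6 is strictly better here, so truthful bidding is not dominant.

No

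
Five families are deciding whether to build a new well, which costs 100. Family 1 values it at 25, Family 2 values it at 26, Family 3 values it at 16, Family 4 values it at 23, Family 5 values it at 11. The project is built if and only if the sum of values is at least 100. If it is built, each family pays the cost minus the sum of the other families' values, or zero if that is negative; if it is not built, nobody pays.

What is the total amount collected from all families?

96

Total value 101 ≥ cost 100, so it is built.
Family 1: others sum to 76; max(0, 100 - 76) = 24.
Family 2: others sum to 75; max(0, 100 - 75) = 25.
Family 3: others sum to 85; max(0, 100 - 85) = 15.
Family 4: others sum to 78; max(0, 100 - 78) = 22.
Family 5: others sum to 90; max(0, 100 - 90) = 10.
Total collected = 24 + 25 + 15 + 22 + 10 = 96.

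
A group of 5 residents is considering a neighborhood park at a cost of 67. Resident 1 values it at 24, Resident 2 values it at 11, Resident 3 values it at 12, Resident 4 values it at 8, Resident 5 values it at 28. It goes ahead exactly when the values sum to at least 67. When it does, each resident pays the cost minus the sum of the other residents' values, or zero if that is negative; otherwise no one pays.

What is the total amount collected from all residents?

Total value 83 ≥ cost 67, so it is built.
Resident 1: others sum to 59; max(0, 67 - 59) = 8.
Resident 2: others sum to 72; max(0, 67 - 72) = 0.
Resident 3: others sum to 71; max(0, 67 - 71) = 0.
Resident 4: others sum to 75; max(0, 67 - 75) = 0.
Resident 5: others sum to 55; max(0, 67 - 55) = 12.
Total collected = 8 + 0 + 0 + 0 + 12 = 20.

20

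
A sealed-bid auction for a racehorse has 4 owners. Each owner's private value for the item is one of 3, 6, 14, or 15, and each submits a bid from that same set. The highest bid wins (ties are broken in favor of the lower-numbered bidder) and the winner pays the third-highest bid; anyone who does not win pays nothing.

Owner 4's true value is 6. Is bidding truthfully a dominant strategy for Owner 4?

No

Consider the case where Owner 1 bids 3, Owner 2 bids 3 and Owner 3 bids 6.
Truthful bid 6: loses, pays 0, utility 0.
Bid 14 instead: wins, pays 3, utility 6 - 3 = 3.
Since 3 > 0, bidding 14 is strictly better here, so truthful bidding is not dominant.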